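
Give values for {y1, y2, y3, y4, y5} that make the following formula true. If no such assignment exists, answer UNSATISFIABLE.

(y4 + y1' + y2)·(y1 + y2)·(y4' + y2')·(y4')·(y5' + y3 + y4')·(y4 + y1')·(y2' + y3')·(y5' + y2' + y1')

The clause (y4') is unit, so y4 = 0.
The clause (y1') is unit, so y1 = 0.
The clause (y2) is unit, so y2 = 1.
The clause (y3') is unit, so y3 = 0.
No clause remains; y5 is free.

y1: 0; y2: 1; y3: 0; y4: 0; y5: 1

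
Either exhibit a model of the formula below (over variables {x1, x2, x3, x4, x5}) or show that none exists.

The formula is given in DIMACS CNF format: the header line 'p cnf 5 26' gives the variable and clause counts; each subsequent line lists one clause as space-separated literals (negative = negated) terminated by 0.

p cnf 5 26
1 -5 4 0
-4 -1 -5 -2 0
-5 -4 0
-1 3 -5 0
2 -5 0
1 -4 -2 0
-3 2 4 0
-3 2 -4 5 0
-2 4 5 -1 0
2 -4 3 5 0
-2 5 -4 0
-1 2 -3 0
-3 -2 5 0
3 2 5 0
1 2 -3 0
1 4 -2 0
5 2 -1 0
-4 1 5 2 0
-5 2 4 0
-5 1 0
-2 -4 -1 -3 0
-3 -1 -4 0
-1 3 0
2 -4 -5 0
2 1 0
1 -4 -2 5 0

Suppose x5 = True.
Unit clause (¬x4) forces x4 = False.
Unit clause (x1) forces x1 = True.
Unit clause (x3) forces x3 = True.
Unit clause (x2) forces x2 = True.
All clauses are satisfied.

x1=True,  x2=True,  x3=True,  x4=False,  x5=True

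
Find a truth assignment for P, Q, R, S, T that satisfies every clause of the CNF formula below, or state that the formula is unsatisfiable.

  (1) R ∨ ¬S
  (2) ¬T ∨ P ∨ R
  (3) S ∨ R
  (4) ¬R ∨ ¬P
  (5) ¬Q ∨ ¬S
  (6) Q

Unit clause (Q) forces Q = True.
Unit clause (¬S) forces S = False.
Unit clause (R) forces R = True.
Unit clause (¬P) forces P = False.
No clause remains; T is free.

P ↦ False, Q ↦ True, R ↦ True, S ↦ False, T ↦ False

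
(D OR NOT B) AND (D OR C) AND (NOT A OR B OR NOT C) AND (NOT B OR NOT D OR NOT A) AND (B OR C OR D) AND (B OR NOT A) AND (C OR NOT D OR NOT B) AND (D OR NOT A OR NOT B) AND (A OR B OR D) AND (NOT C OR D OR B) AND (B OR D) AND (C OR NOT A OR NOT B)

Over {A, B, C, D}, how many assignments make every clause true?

There are 2^4 = 16 truth assignments over (A, B, C, D).
Split on A. With A = true, the clauses containing A are satisfied and NOT A drops from the rest; 0 of the 2^3 = 8 assignments to the other variables satisfy what remains.
With A = false, by the same count on the reduced clause set, 3 assignments work.
Total: 0 + 3 = 3.

3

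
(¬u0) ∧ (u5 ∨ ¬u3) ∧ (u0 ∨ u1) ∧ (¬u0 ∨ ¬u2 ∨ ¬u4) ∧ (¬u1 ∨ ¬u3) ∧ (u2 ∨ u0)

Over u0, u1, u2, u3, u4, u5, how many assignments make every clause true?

4

There are 2^6 = 64 truth assignments over (u0, u1, u2, u3, u4, u5).
Split on u2. With u2 = True, the clauses containing u2 are satisfied and ¬u2 drops from the rest; 4 of the 2^5 = 32 assignments to the other variables satisfy what remains.
With u2 = False, by the same count on the reduced clause set, 0 assignments work.
(One model: u0=F, u1=T, u2=T, u3=F, u4=F, u5=F.)
Total: 4 + 0 = 4.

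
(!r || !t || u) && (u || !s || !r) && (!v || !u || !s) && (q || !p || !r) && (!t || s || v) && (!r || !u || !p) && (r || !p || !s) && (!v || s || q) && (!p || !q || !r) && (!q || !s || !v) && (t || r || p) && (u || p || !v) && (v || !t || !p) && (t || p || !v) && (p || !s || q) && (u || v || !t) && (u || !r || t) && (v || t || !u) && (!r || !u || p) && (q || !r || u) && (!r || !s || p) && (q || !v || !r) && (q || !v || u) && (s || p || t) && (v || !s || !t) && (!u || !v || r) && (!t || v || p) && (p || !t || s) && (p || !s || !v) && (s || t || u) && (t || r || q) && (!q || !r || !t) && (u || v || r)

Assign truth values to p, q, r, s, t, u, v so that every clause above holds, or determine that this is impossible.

p=true; q=true; r=false; s=false; t=true; u=false; v=true

Branch on r: set r = false.
Branch on p: set p = true.
Unit clause (!s) forces s = false.
Branch on t: set t = true.
Unit clause (v) forces v = true.
Unit clause (q) forces q = true.
Unit clause (!u) forces u = false.
Every clause now holds.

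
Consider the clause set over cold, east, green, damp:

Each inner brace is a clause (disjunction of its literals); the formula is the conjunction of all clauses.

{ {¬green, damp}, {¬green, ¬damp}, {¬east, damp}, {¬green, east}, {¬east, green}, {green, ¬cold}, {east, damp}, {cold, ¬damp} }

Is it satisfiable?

No

Case green = False:
The clause (¬east) is unit, so east = False.
The clause (¬cold) is unit, so cold = False.
The clause (damp) is unit, so damp = True.
That conflicts with the unit clause (¬damp).
Undo green and try green = True.
The clause (damp) is unit, so damp = True.
That conflicts with the unit clause (¬damp).
Neither green = True nor green = False works.
No assignment satisfies every clause.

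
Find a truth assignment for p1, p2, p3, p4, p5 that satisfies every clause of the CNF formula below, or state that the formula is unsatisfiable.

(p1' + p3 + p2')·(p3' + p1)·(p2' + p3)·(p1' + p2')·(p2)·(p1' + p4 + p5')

UNSATISFIABLE

Unit clause (p2) forces p2 = 1.
Unit clause (p3) forces p3 = 1.
Unit clause (p1) forces p1 = 1.
That conflicts with the unit clause (p1').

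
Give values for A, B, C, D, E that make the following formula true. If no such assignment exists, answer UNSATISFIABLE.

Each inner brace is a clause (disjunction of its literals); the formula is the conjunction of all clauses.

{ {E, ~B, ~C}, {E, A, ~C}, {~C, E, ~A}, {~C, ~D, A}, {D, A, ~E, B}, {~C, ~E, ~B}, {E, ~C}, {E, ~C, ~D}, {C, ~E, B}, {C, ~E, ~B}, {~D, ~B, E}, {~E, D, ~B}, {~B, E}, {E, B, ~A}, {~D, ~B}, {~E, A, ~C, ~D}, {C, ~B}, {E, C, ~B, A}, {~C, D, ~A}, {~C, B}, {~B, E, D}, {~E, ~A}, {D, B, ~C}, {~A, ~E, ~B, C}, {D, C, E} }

Branch on E: set E = 0.
(~C) alone gives C = 0.
(~B) alone gives B = 0.
(~A) alone gives A = 0.
(D) alone gives D = 1.
Every clause now holds.

A: 0, B: 0, C: 0, D: 1, E: 0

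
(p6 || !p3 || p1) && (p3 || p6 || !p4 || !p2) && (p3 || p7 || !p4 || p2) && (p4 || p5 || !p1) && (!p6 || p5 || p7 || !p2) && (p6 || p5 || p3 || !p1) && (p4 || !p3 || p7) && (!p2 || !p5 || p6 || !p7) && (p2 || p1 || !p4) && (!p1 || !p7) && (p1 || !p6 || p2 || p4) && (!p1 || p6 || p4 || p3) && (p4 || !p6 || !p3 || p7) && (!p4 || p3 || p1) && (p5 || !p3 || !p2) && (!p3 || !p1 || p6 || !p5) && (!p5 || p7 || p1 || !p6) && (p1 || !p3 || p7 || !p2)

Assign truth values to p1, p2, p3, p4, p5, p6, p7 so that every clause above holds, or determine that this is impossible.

Suppose p1 = false.
Suppose p6 = false.
(!p3) alone gives p3 = false.
(!p4) alone gives p4 = false.
Suppose p2 = false.
All clauses hold; p5, p7 can take either value.

p1=false; p2=false; p3=false; p4=false; p5=false; p6=false; p7=true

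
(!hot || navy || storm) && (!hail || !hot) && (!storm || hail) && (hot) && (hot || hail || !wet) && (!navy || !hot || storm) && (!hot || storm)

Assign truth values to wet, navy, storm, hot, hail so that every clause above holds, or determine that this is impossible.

(hot) alone gives hot = true.
(!hail) alone gives hail = false.
(!storm) alone gives storm = false.
That conflicts with the unit clause (storm).

UNSATISFIABLE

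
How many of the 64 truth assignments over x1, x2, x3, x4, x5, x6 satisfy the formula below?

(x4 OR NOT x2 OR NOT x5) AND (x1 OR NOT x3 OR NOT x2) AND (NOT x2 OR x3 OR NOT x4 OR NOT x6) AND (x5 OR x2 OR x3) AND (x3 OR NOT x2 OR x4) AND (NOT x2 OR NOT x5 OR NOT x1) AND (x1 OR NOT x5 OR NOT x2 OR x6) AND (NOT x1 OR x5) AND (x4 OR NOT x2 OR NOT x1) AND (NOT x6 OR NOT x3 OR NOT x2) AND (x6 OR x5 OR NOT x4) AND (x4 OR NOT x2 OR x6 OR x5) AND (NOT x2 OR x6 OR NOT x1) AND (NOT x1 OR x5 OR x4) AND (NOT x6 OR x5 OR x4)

There are 2^6 = 64 truth assignments over (x1, x2, x3, x4, x5, x6).
Split on x2. With x2 = true, the clauses containing x2 are satisfied and NOT x2 drops from the rest; 0 of the 2^5 = 32 assignments to the other variables satisfy what remains.
With x2 = false, by the same count on the reduced clause set, 18 assignments work.
(One model: x1=F, x2=F, x3=F, x4=F, x5=T, x6=F.)
Total: 0 + 18 = 18.

18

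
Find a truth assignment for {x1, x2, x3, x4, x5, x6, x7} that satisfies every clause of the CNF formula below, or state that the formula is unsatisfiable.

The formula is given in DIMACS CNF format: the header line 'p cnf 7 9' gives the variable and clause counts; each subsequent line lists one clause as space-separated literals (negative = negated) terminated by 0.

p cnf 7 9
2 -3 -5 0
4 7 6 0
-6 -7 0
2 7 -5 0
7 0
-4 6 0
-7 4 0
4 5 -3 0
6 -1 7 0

UNSATISFIABLE

(x7) alone gives x7 = True.
(¬x6) alone gives x6 = False.
(¬x4) alone gives x4 = False.
Now (x4) is unsatisfied and unit — conflict.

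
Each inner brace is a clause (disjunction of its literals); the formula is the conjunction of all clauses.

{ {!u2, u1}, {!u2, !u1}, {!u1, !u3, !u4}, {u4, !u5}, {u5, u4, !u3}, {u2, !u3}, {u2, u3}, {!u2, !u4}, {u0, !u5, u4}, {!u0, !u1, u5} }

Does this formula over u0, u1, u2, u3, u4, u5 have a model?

No, unsatisfiable

Try u2 = false.
From the singleton clause (!u3), u3 = false.
That conflicts with the unit clause (u3).
Undo u2 and try u2 = true.
From the singleton clause (u1), u1 = true.
That conflicts with the unit clause (!u1).
Neither u2 = true nor u2 = false works.
No assignment satisfies every clause.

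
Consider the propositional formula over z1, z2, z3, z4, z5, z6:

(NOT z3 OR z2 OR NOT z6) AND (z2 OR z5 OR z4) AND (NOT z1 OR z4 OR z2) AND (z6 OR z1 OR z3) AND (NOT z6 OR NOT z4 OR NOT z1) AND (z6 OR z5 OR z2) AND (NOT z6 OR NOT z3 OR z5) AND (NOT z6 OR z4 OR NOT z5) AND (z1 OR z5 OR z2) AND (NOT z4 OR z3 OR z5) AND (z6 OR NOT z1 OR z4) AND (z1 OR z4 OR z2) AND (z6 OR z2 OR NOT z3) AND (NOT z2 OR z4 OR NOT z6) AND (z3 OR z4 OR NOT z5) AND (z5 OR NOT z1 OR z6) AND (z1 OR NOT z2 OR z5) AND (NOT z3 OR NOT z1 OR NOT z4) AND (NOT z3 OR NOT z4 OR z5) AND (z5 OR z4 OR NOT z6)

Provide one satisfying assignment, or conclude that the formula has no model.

z1=false; z2=true; z3=true; z4=true; z5=true; z6=true

Try z3 = true.
Try z2 = true.
Try z6 = true.
Unit clause (z5) forces z5 = true.
Unit clause (z4) forces z4 = true.
Unit clause (NOT z1) forces z1 = false.
All clauses are satisfied.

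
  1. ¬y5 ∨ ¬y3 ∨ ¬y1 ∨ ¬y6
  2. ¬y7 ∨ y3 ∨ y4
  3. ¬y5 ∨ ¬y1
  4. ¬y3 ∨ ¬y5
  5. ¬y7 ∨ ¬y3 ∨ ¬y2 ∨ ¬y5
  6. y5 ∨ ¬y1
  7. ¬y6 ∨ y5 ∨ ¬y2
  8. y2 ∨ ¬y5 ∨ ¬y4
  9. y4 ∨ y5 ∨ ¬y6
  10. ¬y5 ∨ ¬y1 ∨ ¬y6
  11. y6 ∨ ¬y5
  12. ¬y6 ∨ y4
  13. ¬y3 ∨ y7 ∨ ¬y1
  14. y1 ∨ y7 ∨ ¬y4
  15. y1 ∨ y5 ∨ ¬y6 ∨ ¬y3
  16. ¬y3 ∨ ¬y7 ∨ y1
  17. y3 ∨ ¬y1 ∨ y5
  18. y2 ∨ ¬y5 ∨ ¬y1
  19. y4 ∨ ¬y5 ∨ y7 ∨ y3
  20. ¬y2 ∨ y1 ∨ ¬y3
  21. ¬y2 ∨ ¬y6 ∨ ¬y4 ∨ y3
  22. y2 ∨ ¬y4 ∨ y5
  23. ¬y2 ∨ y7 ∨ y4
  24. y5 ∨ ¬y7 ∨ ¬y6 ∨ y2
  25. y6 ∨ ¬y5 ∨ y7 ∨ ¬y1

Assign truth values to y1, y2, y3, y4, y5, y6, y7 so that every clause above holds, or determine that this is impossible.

Branch on y5: set y5 = False.
The clause (¬y1) is unit, so y1 = False.
Branch on y6: set y6 = False.
Branch on y7: set y7 = False.
The clause (¬y4) is unit, so y4 = False.
The clause (¬y2) is unit, so y2 = False.
Every clause is now satisfied; y3 is unconstrained.

y1: False, y2: False, y3: False, y4: False, y5: False, y6: False, y7: False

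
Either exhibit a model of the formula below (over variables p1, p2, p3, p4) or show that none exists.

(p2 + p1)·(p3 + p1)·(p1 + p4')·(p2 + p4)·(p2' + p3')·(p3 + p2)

p1 ↦ 1; p2 ↦ 1; p3 ↦ 0; p4 ↦ 1

Branch on p2: set p2 = 1.
From the singleton clause (p3'), p3 = 0.
From the singleton clause (p1), p1 = 1.
No clause remains; p4 is free.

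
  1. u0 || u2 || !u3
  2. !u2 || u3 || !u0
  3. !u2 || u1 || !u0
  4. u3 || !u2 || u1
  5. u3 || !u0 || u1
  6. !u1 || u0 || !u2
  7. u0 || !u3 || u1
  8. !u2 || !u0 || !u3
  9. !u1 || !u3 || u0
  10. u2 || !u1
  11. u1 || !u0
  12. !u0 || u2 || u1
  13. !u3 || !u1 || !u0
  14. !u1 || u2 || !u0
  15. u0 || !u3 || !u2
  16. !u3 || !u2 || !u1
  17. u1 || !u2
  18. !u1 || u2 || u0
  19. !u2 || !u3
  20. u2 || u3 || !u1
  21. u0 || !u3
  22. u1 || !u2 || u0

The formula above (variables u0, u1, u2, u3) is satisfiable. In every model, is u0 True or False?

Suppose u0 = true.
(u1) alone gives u1 = true.
(u2) alone gives u2 = true.
(u3) alone gives u3 = true.
That conflicts with the unit clause (!u3).
So every satisfying assignment has u0 = False.

False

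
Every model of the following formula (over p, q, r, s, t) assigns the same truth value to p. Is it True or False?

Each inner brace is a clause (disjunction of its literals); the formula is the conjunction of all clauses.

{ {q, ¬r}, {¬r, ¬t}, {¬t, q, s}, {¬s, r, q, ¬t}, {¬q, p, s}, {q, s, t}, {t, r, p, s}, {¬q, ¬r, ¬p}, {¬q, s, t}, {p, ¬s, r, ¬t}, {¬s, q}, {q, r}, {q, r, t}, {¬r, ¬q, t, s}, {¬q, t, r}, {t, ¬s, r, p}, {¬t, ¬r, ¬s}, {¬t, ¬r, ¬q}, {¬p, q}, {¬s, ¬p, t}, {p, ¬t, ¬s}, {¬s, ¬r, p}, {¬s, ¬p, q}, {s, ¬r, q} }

True

Suppose p = False.
Branch on q: set q = True.
From the singleton clause (s), s = True.
From the singleton clause (¬t), t = False.
From the singleton clause (r), r = True.
Now (¬r) is unsatisfied and unit — conflict.
Undo q and try q = False.
From the singleton clause (¬r), r = False.
Now (r) is unsatisfied and unit — conflict.
Both values of q lead to a conflict.
So every satisfying assignment has p = True.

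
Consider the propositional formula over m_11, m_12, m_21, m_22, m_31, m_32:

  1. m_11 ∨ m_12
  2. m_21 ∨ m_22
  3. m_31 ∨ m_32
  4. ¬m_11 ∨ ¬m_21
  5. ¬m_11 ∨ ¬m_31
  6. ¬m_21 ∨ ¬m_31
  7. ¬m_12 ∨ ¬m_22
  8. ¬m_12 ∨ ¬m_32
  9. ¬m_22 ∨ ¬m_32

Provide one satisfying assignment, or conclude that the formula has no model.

UNSATISFIABLE

Try m_11 = True.
The clause (¬m_21) is unit, so m_21 = False.
The clause (m_22) is unit, so m_22 = True.
The clause (¬m_31) is unit, so m_31 = False.
The clause (m_32) is unit, so m_32 = True.
Now (¬m_32) is unsatisfied and unit — conflict.
Backtrack on m_11: now try m_11 = False.
The clause (m_12) is unit, so m_12 = True.
The clause (¬m_22) is unit, so m_22 = False.
The clause (m_21) is unit, so m_21 = True.
The clause (¬m_31) is unit, so m_31 = False.
The clause (m_32) is unit, so m_32 = True.
Now (¬m_32) is unsatisfied and unit — conflict.
Either choice for m_11 ends in contradiction.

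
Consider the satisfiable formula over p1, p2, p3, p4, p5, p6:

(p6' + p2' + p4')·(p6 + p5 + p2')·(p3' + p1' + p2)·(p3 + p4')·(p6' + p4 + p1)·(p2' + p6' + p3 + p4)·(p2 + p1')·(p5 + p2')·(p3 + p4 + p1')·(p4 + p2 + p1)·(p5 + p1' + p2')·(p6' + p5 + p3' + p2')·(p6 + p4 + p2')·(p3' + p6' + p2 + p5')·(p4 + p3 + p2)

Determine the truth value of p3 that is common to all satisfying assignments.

Suppose p3 = 0.
Unit clause (p4') forces p4 = 0.
Unit clause (p1') forces p1 = 0.
Unit clause (p6') forces p6 = 0.
Unit clause (p2) forces p2 = 1.
But (p2') is also a unit clause — contradiction.
So every satisfying assignment has p3 = True.

True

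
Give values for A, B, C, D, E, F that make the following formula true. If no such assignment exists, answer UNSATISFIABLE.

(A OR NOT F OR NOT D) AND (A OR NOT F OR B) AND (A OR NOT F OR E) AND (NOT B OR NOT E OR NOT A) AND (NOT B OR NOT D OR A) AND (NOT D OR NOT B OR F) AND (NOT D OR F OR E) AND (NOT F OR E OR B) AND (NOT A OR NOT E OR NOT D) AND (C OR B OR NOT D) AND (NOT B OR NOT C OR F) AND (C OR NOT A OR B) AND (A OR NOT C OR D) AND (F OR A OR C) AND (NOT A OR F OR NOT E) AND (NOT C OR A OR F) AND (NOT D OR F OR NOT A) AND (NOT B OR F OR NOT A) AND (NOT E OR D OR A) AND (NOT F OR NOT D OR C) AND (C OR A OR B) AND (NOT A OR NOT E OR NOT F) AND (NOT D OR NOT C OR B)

Branch on A: set A = true.
Branch on B: set B = true.
The clause (NOT E) is unit, so E = false.
The clause (F) is unit, so F = true.
Branch on D: set D = false.
No clause remains; C is free.

A: true,  B: true,  C: false,  D: false,  E: false,  F: true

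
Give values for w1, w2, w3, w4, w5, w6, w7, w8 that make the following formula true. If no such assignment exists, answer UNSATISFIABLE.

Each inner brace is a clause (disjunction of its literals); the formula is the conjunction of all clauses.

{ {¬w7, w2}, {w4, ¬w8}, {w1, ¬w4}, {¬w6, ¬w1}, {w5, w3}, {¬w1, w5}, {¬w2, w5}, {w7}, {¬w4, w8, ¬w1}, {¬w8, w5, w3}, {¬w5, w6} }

Unit clause (w7) forces w7 = True.
Unit clause (w2) forces w2 = True.
Unit clause (w5) forces w5 = True.
Unit clause (w6) forces w6 = True.
Unit clause (¬w1) forces w1 = False.
Unit clause (¬w4) forces w4 = False.
Unit clause (¬w8) forces w8 = False.
Every clause is now satisfied; w3 is unconstrained.

w1: False, w2: True, w3: False, w4: False, w5: True, w6: True, w7: True, w8: False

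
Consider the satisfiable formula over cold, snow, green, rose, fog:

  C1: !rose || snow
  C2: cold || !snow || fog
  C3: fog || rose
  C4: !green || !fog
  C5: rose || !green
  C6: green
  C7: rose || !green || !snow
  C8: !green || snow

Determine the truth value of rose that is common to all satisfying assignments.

Suppose rose = false.
From the singleton clause (fog), fog = true.
From the singleton clause (!green), green = false.
That conflicts with the unit clause (green).
So every satisfying assignment has rose = True.

True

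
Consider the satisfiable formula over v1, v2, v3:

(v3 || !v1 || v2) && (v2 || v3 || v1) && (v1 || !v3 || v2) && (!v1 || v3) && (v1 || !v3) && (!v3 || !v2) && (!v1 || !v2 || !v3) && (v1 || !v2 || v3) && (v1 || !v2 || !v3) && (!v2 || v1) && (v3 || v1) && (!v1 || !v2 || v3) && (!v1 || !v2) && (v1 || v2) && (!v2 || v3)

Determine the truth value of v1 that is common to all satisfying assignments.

True

Suppose v1 = false.
From the singleton clause (!v3), v3 = false.
But (v3) is also a unit clause — contradiction.
So every satisfying assignment has v1 = True.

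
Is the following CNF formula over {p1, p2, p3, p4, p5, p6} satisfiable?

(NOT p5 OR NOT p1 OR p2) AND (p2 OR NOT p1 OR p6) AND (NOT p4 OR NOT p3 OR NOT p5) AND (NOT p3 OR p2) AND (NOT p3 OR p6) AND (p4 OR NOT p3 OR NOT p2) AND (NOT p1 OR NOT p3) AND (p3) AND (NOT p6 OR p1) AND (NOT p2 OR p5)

From the singleton clause (p3), p3 = true.
From the singleton clause (p2), p2 = true.
From the singleton clause (p6), p6 = true.
From the singleton clause (p4), p4 = true.
From the singleton clause (NOT p5), p5 = false.
But (p5) is also a unit clause — contradiction.
No assignment satisfies every clause.

Unsatisfiable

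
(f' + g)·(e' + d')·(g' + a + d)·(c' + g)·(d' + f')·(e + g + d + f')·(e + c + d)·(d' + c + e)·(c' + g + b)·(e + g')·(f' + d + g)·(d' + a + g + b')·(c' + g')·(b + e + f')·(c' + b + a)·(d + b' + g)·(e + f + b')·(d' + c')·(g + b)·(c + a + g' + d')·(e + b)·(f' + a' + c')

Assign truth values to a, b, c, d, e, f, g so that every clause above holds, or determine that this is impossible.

a ↦ 1,  b ↦ 1,  c ↦ 0,  d ↦ 0,  e ↦ 1,  f ↦ 0,  g ↦ 1

Case f = 0:
Case e = 1:
(d') alone gives d = 0.
Case g = 1:
(a) alone gives a = 1.
(c') alone gives c = 0.
No clause remains; b is free.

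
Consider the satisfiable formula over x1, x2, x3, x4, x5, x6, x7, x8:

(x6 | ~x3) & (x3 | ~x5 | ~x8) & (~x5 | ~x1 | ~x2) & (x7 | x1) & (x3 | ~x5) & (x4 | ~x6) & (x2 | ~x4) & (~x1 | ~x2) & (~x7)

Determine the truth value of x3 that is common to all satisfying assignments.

False

Suppose x3 = 1.
(x6) alone gives x6 = 1.
(x4) alone gives x4 = 1.
(x2) alone gives x2 = 1.
(~x1) alone gives x1 = 0.
(x7) alone gives x7 = 1.
Now (~x7) is unsatisfied and unit — conflict.
So every satisfying assignment has x3 = False.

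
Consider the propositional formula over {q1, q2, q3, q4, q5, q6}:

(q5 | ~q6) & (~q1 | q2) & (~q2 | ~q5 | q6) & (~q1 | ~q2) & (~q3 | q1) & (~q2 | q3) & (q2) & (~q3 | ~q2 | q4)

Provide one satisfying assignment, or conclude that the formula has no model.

From the singleton clause (q2), q2 = 1.
From the singleton clause (~q1), q1 = 0.
From the singleton clause (~q3), q3 = 0.
That conflicts with the unit clause (q3).

UNSATISFIABLE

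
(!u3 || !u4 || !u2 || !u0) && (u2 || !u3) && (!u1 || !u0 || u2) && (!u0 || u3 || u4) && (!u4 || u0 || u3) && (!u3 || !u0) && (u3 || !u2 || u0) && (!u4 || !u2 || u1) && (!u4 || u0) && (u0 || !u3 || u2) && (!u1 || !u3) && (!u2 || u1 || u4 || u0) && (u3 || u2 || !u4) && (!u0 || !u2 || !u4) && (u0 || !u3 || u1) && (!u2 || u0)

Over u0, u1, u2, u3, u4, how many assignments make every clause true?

2

There are 2^5 = 32 truth assignments over (u0, u1, u2, u3, u4).
Split on u3. With u3 = true, the clauses containing u3 are satisfied and !u3 drops from the rest; 0 of the 2^4 = 16 assignments to the other variables satisfy what remains.
With u3 = false, by the same count on the reduced clause set, 2 assignments work.
(One model: u0=F, u1=F, u2=F, u3=F, u4=F.)
Total: 0 + 2 = 2.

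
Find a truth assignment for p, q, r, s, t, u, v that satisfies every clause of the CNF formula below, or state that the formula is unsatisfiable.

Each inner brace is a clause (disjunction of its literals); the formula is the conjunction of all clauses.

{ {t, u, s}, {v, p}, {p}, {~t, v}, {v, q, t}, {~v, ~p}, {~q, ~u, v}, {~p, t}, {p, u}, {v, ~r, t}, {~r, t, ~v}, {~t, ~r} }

UNSATISFIABLE

The clause (p) is unit, so p = 1.
The clause (~v) is unit, so v = 0.
The clause (~t) is unit, so t = 0.
That conflicts with the unit clause (t).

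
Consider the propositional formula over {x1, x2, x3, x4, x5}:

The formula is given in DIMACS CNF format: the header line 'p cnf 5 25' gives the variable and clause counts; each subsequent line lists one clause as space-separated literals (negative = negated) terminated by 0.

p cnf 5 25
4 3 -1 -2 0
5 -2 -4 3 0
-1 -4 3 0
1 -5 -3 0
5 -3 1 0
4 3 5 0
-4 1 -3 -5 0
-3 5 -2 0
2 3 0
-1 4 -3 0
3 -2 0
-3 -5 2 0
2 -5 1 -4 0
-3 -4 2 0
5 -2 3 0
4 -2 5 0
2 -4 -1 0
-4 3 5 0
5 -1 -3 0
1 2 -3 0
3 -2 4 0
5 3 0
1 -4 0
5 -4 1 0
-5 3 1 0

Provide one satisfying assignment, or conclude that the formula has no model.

x1=True, x2=True, x3=True, x4=True, x5=True

Suppose x2 = True.
Unit clause (x3) forces x3 = True.
Unit clause (x5) forces x5 = True.
Unit clause (x1) forces x1 = True.
Unit clause (x4) forces x4 = True.
This assignment satisfies each clause.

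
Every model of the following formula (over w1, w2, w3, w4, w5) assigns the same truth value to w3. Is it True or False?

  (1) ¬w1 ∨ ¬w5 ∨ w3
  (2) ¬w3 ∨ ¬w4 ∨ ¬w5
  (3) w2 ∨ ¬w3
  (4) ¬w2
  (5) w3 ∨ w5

False

Suppose w3 = True.
Unit clause (w2) forces w2 = True.
That conflicts with the unit clause (¬w2).
So every satisfying assignment has w3 = False.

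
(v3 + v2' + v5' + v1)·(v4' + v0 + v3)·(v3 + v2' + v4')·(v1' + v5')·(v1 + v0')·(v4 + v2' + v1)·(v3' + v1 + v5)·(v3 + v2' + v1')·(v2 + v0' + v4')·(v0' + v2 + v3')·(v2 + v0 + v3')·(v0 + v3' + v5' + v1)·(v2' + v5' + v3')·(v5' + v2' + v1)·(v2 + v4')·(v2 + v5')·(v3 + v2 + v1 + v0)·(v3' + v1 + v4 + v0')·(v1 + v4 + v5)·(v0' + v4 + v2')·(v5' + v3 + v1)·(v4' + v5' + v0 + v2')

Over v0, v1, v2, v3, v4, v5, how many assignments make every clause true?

There are 2^6 = 64 truth assignments over (v0, v1, v2, v3, v4, v5).
Split on v3. With v3 = 1, the clauses containing v3 are satisfied and v3' drops from the rest; 3 of the 2^5 = 32 assignments to the other variables satisfy what remains.
With v3 = 0, by the same count on the reduced clause set, 2 assignments work.
(One model: v0=F, v1=T, v2=F, v3=F, v4=F, v5=F.)
Total: 3 + 2 = 5.

5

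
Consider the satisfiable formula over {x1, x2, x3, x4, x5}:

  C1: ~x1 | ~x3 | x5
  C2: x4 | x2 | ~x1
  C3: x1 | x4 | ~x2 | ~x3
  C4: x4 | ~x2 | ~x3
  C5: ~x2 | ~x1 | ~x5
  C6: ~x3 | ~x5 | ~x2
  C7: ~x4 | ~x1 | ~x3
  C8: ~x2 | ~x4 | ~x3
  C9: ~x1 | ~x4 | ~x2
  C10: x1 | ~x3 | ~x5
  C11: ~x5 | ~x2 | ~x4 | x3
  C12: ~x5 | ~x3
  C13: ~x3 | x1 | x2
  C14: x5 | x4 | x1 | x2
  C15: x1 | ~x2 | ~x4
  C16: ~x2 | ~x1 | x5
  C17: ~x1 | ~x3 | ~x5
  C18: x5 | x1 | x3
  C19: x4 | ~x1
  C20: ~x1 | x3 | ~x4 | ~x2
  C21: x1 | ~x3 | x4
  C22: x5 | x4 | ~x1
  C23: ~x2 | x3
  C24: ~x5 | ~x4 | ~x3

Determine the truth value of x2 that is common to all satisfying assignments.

False

Suppose x2 = 1.
Unit clause (x3) forces x3 = 1.
Unit clause (x4) forces x4 = 1.
Now (~x4) is unsatisfied and unit — conflict.
So every satisfying assignment has x2 = False.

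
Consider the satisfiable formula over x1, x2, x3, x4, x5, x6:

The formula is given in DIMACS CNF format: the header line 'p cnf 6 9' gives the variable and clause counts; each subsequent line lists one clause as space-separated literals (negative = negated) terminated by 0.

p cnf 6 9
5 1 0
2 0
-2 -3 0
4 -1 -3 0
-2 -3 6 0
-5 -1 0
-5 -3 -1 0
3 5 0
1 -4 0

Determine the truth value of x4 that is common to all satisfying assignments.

Suppose x4 = True.
Unit clause (x2) forces x2 = True.
Unit clause (¬x3) forces x3 = False.
Unit clause (x5) forces x5 = True.
Unit clause (¬x1) forces x1 = False.
That conflicts with the unit clause (x1).
So every satisfying assignment has x4 = False.

False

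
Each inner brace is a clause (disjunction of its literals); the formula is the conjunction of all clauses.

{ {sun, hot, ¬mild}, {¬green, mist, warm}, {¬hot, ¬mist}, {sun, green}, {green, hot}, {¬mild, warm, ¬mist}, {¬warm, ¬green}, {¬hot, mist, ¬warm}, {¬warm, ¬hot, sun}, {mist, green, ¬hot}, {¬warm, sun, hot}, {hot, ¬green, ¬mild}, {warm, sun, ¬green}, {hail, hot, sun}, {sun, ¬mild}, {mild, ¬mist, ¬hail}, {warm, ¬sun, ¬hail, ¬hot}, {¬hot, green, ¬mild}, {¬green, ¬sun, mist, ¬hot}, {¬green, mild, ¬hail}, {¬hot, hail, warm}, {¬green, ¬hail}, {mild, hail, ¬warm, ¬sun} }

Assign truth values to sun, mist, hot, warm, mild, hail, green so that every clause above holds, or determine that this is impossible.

sun=True; mist=True; hot=False; warm=False; mild=False; hail=False; green=True

Branch on hot: set hot = False.
Unit clause (green) forces green = True.
Unit clause (¬warm) forces warm = False.
Unit clause (mist) forces mist = True.
Unit clause (¬mild) forces mild = False.
Unit clause (sun) forces sun = True.
Unit clause (¬hail) forces hail = False.
This assignment satisfies each clause.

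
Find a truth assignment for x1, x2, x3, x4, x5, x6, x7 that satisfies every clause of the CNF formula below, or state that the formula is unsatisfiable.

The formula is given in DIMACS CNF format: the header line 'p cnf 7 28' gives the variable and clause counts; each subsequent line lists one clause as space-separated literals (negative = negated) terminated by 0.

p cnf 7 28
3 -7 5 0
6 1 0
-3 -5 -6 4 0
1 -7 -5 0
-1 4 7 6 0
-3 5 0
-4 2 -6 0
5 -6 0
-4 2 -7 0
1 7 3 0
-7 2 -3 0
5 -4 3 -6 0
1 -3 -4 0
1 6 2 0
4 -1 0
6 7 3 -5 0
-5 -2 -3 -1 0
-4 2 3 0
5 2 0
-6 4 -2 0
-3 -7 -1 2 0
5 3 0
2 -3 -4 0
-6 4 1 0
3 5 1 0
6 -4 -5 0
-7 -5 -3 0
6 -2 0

Case x6 = True:
The clause (x5) is unit, so x5 = True.
Case x3 = False:
Case x1 = True:
The clause (x4) is unit, so x4 = True.
The clause (x2) is unit, so x2 = True.
Every clause is now satisfied; x7 is unconstrained.

x1: True, x2: True, x3: False, x4: True, x5: True, x6: True, x7: True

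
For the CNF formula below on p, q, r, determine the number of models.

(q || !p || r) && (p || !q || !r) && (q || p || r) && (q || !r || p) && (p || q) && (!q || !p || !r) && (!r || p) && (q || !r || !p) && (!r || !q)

There are 2^3 = 8 truth assignments over (p, q, r).
Check each against the 9 clauses (columns in the order p, q, r):
  F F F  ✗ fails (q || p || r)
  F F T  ✗ fails (q || !r || p)
  F T F  ✓ satisfies all
  F T T  ✗ fails (p || !q || !r)
  T F F  ✗ fails (q || !p || r)
  T F T  ✗ fails (q || !r || !p)
  T T F  ✓ satisfies all
  T T T  ✗ fails (!q || !p || !r)
2 of the 8 rows are models.

2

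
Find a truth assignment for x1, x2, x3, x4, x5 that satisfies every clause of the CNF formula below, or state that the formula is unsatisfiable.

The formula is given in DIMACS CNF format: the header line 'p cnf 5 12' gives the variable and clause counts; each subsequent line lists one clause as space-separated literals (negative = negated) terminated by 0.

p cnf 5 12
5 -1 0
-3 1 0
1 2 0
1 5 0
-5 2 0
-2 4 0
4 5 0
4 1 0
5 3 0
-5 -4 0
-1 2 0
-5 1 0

UNSATISFIABLE

Branch on x5: set x5 = True.
From the singleton clause (x2), x2 = True.
From the singleton clause (x4), x4 = True.
That conflicts with the unit clause (¬x4).
That branch fails; take x5 = False instead.
From the singleton clause (¬x1), x1 = False.
That conflicts with the unit clause (x1).
Both values of x5 lead to a conflict.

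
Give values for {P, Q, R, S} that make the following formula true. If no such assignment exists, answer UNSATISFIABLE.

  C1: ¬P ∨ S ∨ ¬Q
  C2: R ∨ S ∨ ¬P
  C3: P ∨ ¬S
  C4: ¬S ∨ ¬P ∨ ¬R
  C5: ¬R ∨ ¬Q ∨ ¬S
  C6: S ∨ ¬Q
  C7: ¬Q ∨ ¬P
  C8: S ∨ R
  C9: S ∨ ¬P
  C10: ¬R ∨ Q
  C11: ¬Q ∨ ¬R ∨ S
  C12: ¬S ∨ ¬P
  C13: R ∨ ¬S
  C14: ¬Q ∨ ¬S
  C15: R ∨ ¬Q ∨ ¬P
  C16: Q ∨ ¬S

Suppose P = True.
From the singleton clause (¬Q), Q = False.
From the singleton clause (S), S = True.
But (¬S) is also a unit clause — contradiction.
Undo P and try P = False.
From the singleton clause (¬S), S = False.
From the singleton clause (¬Q), Q = False.
From the singleton clause (R), R = True.
But (¬R) is also a unit clause — contradiction.
Both values of P lead to a conflict.

UNSATISFIABLE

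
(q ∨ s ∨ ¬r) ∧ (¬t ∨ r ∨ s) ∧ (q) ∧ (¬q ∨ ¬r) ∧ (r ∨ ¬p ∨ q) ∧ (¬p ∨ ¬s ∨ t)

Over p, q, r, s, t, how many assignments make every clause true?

There are 2^5 = 32 truth assignments over (p, q, r, s, t).
Split on p. With p = True, the clauses containing p are satisfied and ¬p drops from the rest; 2 of the 2^4 = 16 assignments to the other variables satisfy what remains.
With p = False, by the same count on the reduced clause set, 3 assignments work.
Total: 2 + 3 = 5.

5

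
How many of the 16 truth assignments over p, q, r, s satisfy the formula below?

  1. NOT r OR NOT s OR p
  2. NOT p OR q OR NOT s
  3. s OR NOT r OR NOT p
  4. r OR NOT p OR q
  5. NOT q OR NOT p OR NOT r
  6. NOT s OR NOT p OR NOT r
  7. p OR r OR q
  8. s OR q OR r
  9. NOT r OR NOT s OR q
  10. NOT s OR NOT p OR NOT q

There are 2^4 = 16 truth assignments over (p, q, r, s).
Check each against the 10 clauses (columns in the order p, q, r, s):
  F F F F  ✗ fails (p OR r OR q)
  F F F T  ✗ fails (p OR r OR q)
  F F T F  ✓ satisfies all
  F F T T  ✗ fails (NOT r OR NOT s OR p)
  F T F F  ✓ satisfies all
  F T F T  ✓ satisfies all
  F T T F  ✓ satisfies all
  F T T T  ✗ fails (NOT r OR NOT s OR p)
  T F F F  ✗ fails (r OR NOT p OR q)
  T F F T  ✗ fails (NOT p OR q OR NOT s)
  T F T F  ✗ fails (s OR NOT r OR NOT p)
  T F T T  ✗ fails (NOT p OR q OR NOT s)
  T T F F  ✓ satisfies all
  T T F T  ✗ fails (NOT s OR NOT p OR NOT q)
  T T T F  ✗ fails (s OR NOT r OR NOT p)
  T T T T  ✗ fails (NOT q OR NOT p OR NOT r)
5 of the 16 rows are models.

5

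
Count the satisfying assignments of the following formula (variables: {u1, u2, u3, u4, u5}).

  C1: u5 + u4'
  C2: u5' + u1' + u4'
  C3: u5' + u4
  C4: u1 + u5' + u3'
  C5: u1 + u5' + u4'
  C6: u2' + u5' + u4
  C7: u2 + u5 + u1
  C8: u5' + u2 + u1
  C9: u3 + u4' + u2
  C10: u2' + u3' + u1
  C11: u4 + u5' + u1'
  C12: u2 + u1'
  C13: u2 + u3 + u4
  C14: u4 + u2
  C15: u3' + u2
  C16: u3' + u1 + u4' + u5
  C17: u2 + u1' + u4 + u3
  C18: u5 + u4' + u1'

3

There are 2^5 = 32 truth assignments over (u1, u2, u3, u4, u5).
Split on u4. With u4 = 1, the clauses containing u4 are satisfied and u4' drops from the rest; 0 of the 2^4 = 16 assignments to the other variables satisfy what remains.
With u4 = 0, by the same count on the reduced clause set, 3 assignments work.
Total: 0 + 3 = 3.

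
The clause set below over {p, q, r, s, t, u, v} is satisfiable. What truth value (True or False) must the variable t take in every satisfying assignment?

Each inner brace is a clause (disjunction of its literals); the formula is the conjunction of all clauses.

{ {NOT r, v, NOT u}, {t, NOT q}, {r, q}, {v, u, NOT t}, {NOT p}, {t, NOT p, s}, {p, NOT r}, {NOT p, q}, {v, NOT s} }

True

Suppose t = false.
Unit clause (NOT q) forces q = false.
Unit clause (r) forces r = true.
Unit clause (NOT p) forces p = false.
Now (p) is unsatisfied and unit — conflict.
So every satisfying assignment has t = True.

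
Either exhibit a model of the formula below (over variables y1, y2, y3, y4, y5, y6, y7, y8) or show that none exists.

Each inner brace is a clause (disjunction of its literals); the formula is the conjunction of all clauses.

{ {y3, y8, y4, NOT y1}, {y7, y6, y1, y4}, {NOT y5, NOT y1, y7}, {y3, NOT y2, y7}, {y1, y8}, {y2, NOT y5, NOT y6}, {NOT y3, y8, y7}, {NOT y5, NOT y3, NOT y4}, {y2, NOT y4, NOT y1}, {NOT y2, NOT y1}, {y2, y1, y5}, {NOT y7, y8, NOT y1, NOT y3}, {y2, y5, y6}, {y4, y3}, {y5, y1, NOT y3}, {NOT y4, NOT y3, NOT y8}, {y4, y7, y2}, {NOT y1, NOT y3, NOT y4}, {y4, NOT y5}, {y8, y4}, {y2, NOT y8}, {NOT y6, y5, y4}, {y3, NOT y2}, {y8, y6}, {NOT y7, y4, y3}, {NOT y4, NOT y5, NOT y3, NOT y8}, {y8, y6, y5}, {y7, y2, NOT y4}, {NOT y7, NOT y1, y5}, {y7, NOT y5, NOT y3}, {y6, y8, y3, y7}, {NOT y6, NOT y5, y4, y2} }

UNSATISFIABLE

Branch on y1: set y1 = true.
From the singleton clause (NOT y2), y2 = false.
From the singleton clause (NOT y4), y4 = false.
From the singleton clause (y3), y3 = true.
From the singleton clause (y7), y7 = true.
From the singleton clause (y8), y8 = true.
That conflicts with the unit clause (NOT y8).
Undo y1 and try y1 = false.
From the singleton clause (y8), y8 = true.
From the singleton clause (y2), y2 = true.
From the singleton clause (y3), y3 = true.
From the singleton clause (y5), y5 = true.
From the singleton clause (NOT y4), y4 = false.
That conflicts with the unit clause (y4).
Neither y1 = true nor y1 = false works.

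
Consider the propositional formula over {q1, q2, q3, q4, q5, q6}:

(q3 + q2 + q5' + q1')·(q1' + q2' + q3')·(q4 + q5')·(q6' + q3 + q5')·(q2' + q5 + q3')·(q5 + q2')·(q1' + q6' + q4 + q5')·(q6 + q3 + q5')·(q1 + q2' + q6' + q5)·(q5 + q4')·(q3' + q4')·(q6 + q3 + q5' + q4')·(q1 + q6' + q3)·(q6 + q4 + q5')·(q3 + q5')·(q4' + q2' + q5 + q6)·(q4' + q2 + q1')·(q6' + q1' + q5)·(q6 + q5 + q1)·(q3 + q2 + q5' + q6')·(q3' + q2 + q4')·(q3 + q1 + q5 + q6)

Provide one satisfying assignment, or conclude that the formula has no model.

Case q4 = 0:
Unit clause (q5') forces q5 = 0.
Unit clause (q2') forces q2 = 0.
Case q6 = 0:
Unit clause (q1) forces q1 = 1.
All clauses hold; q3 can take either value.

q1: 1; q2: 0; q3: 0; q4: 0; q5: 0; q6: 0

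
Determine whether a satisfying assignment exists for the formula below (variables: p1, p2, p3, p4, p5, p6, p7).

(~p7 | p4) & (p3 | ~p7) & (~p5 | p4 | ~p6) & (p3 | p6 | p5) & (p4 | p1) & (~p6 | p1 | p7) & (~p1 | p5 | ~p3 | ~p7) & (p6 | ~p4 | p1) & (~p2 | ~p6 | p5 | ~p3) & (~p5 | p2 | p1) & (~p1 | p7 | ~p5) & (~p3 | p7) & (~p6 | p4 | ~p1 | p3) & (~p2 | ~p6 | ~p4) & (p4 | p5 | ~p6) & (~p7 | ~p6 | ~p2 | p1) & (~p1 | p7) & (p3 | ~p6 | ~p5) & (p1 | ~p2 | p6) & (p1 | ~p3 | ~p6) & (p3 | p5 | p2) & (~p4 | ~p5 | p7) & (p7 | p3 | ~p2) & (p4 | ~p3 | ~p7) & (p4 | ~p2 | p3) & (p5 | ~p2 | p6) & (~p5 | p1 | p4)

Branch on p7: set p7 = 1.
From the singleton clause (p4), p4 = 1.
From the singleton clause (p3), p3 = 1.
Branch on p1: set p1 = 1.
From the singleton clause (p5), p5 = 1.
Branch on p2: set p2 = 0.
Every clause is now satisfied; p6 is unconstrained.
A satisfying assignment: p1=1,  p2=0,  p3=1,  p4=1,  p5=1,  p6=1,  p7=1.

Yes, satisfiable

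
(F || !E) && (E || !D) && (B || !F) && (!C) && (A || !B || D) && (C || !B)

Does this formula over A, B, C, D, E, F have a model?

Yes

From the singleton clause (!C), C = false.
From the singleton clause (!B), B = false.
From the singleton clause (!F), F = false.
From the singleton clause (!E), E = false.
From the singleton clause (!D), D = false.
No clause remains; A is free.
A satisfying assignment: A=true; B=false; C=false; D=false; E=false; F=false.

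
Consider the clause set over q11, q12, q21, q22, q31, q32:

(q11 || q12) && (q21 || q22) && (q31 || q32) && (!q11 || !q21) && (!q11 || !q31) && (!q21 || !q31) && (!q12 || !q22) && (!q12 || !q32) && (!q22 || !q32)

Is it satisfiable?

Branch on q11: set q11 = true.
(!q21) alone gives q21 = false.
(q22) alone gives q22 = true.
(!q31) alone gives q31 = false.
(q32) alone gives q32 = true.
That conflicts with the unit clause (!q32).
Backtrack on q11: now try q11 = false.
(q12) alone gives q12 = true.
(!q22) alone gives q22 = false.
(q21) alone gives q21 = true.
(!q31) alone gives q31 = false.
(q32) alone gives q32 = true.
That conflicts with the unit clause (!q32).
Either choice for q11 ends in contradiction.
No assignment satisfies every clause.

Unsatisfiable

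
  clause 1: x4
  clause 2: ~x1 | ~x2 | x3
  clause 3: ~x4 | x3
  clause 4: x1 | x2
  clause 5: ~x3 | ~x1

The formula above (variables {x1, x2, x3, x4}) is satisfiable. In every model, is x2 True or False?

True

Suppose x2 = 0.
From the singleton clause (x4), x4 = 1.
From the singleton clause (x3), x3 = 1.
From the singleton clause (x1), x1 = 1.
That conflicts with the unit clause (~x1).
So every satisfying assignment has x2 = True.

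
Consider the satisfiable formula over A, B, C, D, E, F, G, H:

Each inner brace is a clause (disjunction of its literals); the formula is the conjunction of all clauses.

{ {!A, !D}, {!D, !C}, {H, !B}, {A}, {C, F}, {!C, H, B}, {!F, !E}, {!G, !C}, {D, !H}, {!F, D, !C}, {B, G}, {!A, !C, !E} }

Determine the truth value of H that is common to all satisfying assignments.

False

Suppose H = true.
The clause (A) is unit, so A = true.
The clause (!D) is unit, so D = false.
That conflicts with the unit clause (D).
So every satisfying assignment has H = False.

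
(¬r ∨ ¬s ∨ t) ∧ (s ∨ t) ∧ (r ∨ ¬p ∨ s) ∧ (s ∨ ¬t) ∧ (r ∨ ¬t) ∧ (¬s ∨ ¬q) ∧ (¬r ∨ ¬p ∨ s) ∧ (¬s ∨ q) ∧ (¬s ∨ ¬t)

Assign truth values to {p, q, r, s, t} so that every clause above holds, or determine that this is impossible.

Branch on s: set s = True.
(¬q) alone gives q = False.
But (q) is also a unit clause — contradiction.
Backtrack on s: now try s = False.
(t) alone gives t = True.
But (¬t) is also a unit clause — contradiction.
Neither s = True nor s = False works.

UNSATISFIABLE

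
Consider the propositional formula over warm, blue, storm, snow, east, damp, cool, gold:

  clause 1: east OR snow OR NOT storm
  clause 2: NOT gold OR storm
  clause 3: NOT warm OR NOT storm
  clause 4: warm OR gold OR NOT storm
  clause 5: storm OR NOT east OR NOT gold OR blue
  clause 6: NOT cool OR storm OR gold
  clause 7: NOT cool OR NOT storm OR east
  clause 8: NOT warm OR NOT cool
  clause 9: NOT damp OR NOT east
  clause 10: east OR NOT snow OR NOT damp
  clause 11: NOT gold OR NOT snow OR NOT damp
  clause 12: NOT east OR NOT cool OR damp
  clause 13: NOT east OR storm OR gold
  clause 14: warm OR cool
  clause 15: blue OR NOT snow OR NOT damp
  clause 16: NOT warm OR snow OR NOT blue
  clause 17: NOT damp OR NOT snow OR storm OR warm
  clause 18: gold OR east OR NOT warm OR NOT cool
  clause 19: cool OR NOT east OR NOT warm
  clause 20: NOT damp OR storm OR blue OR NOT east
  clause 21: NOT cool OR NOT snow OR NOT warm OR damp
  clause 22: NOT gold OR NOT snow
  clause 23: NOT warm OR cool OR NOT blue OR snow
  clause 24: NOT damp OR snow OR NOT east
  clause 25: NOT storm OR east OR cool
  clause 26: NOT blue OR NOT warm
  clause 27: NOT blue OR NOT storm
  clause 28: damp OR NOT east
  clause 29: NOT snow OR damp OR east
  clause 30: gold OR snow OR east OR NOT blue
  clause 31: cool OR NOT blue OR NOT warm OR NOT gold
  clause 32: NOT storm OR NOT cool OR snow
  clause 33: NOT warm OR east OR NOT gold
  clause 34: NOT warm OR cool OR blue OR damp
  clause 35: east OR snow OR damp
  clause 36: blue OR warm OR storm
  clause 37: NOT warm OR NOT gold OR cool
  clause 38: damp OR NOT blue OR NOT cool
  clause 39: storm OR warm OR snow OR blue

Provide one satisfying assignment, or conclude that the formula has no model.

warm=true, blue=false, storm=false, snow=false, east=false, damp=true, cool=false, gold=false

Try gold = false.
Try warm = true.
(NOT storm) alone gives storm = false.
(NOT cool) alone gives cool = false.
(NOT east) alone gives east = false.
(NOT blue) alone gives blue = false.
(damp) alone gives damp = true.
(NOT snow) alone gives snow = false.
All clauses are satisfied.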